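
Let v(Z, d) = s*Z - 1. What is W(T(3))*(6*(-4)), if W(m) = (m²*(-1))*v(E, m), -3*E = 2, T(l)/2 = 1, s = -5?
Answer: 224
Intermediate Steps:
T(l) = 2 (T(l) = 2*1 = 2)
E = -⅔ (E = -⅓*2 = -⅔ ≈ -0.66667)
v(Z, d) = -1 - 5*Z (v(Z, d) = -5*Z - 1 = -1 - 5*Z)
W(m) = -7*m²/3 (W(m) = (m²*(-1))*(-1 - 5*(-⅔)) = (-m²)*(-1 + 10/3) = -m²*(7/3) = -7*m²/3)
W(T(3))*(6*(-4)) = (-7/3*2²)*(6*(-4)) = -7/3*4*(-24) = -28/3*(-24) = 224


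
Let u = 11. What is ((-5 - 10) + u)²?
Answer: 16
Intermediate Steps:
((-5 - 10) + u)² = ((-5 - 10) + 11)² = (-15 + 11)² = (-4)² = 16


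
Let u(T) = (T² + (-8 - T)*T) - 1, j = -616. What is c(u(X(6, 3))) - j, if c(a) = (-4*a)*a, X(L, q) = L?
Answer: -8988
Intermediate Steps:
u(T) = -1 + T² + T*(-8 - T) (u(T) = (T² + T*(-8 - T)) - 1 = -1 + T² + T*(-8 - T))
c(a) = -4*a²
c(u(X(6, 3))) - j = -4*(-1 - 8*6)² - 1*(-616) = -4*(-1 - 48)² + 616 = -4*(-49)² + 616 = -4*2401 + 616 = -9604 + 616 = -8988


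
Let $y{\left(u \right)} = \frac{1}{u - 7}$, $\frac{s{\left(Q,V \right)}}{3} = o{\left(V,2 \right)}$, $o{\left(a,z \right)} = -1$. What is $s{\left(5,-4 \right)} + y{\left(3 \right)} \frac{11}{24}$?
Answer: $- \frac{299}{96} \approx -3.1146$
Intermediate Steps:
$s{\left(Q,V \right)} = -3$ ($s{\left(Q,V \right)} = 3 \left(-1\right) = -3$)
$y{\left(u \right)} = \frac{1}{-7 + u}$
$s{\left(5,-4 \right)} + y{\left(3 \right)} \frac{11}{24} = -3 + \frac{11 \cdot \frac{1}{24}}{-7 + 3} = -3 + \frac{11 \cdot \frac{1}{24}}{-4} = -3 - \frac{11}{96} = - \frac{299}{96}$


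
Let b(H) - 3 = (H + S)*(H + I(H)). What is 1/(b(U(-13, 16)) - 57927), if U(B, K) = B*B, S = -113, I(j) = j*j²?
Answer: 1/270252844 ≈ 3.7002e-9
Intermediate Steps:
I(j) = j³
U(B, K) = B²
b(H) = 3 + (-113 + H)*(H + H³) (b(H) = 3 + (H - 113)*(H + H³) = 3 + (-113 + H)*(H + H³))
1/(b(U(-13, 16)) - 57927) = 1/((3 + ((-13)²)² + ((-13)²)⁴ - 113*(-13)² - 113*((-13)²)³) - 57927) = 1/((3 + 169² + 169⁴ - 113*169 - 113*169³) - 57927) = 1/((3 + 28561 + 815730721 - 19097 - 113*4826809) - 57927) = 1/((3 + 28561 + 815730721 - 19097 - 545429417) - 57927) = 1/(270310771 - 57927) = 1/270252844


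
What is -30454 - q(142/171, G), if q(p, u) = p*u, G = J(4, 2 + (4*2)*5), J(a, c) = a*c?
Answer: -1743830/57 ≈ -30594.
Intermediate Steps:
G = 168 (G = 4*(2 + (4*2)*5) = 4*(2 + 8*5) = 4*(2 + 40) = 4*42 = 168)
-30454 - q(142/171, G) = -30454 - 142/171*168 = -30454 - 142*(1/171)*168 = -30454 - 142*168/171 = -30454 - 1*7952/57 = -30454 - 7952/57 = -1743830/57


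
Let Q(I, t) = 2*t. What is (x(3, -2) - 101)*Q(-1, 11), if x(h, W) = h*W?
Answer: -2354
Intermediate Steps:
x(h, W) = W*h
(x(3, -2) - 101)*Q(-1, 11) = (-2*3 - 101)*(2*11) = (-6 - 101)*22 = -107*22 = -2354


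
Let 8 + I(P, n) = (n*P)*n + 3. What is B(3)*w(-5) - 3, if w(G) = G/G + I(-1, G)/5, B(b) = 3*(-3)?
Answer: 42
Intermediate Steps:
B(b) = -9
I(P, n) = -5 + P*n² (I(P, n) = -8 + ((n*P)*n + 3) = -8 + ((P*n)*n + 3) = -8 + (P*n² + 3) = -8 + (3 + P*n²) = -5 + P*n²)
w(G) = -G²/5 (w(G) = G/G + (-5 - G²)/5 = 1 + (-5 - G²)*(⅕) = 1 + (-1 - G²/5) = -G²/5)
B(3)*w(-5) - 3 = -(-9)*(-5)²/5 - 3 = -(-9)*25/5 - 3 = -9*(-5) - 3 = 45 - 3 = 42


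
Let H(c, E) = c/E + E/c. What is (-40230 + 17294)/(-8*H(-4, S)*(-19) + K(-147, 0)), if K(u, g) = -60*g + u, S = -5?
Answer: -114680/823 ≈ -139.34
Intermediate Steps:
K(u, g) = u - 60*g
H(c, E) = E/c + c/E
(-40230 + 17294)/(-8*H(-4, S)*(-19) + K(-147, 0)) = (-40230 + 17294)/(-8*(-5/(-4) - 4/(-5))*(-19) + (-147 - 60*0)) = -22936/(-8*(-5*(-1/4) - 4*(-1/5))*(-19) + (-147 + 0)) = -22936/(-8*(5/4 + 4/5)*(-19) - 147) = -22936/(-8*41/20*(-19) - 147) = -22936/(-82/5*(-19) - 147) = -22936/(1558/5 - 147) = -22936/823/5 = -22936*5/823 = -114680/823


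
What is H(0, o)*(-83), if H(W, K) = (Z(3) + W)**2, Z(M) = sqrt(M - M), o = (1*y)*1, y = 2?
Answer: 0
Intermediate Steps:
o = 2 (o = (1*2)*1 = 2*1 = 2)
Z(M) = 0 (Z(M) = sqrt(0) = 0)
H(W, K) = W**2 (H(W, K) = (0 + W)**2 = W**2)
H(0, o)*(-83) = 0**2*(-83) = 0*(-83) = 0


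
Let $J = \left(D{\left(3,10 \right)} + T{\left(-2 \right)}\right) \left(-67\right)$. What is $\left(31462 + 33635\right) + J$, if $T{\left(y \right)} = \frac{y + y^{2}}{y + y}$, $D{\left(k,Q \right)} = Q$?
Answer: $\frac{128921}{2} \approx 64461.0$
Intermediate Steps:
$T{\left(y \right)} = \frac{y + y^{2}}{2 y}$
$J = - \frac{1273}{2}$ ($J = \left(10 + \left(\frac{1}{2} + \frac{1}{2} \left(-2\right)\right)\right) \left(-67\right) = \left(10 + \left(\frac{1}{2} - 1\right)\right) \left(-67\right) = \left(10 - \frac{1}{2}\right) \left(-67\right) = \frac{19}{2} \left(-67\right) = - \frac{1273}{2} \approx -636.5$)
$\left(31462 + 33635\right) + J = \left(31462 + 33635\right) - \frac{1273}{2} = 65097 - \frac{1273}{2} = \frac{128921}{2}$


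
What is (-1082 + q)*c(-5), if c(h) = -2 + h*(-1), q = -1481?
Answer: -7689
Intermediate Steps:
c(h) = -2 - h
(-1082 + q)*c(-5) = (-1082 - 1481)*(-2 - 1*(-5)) = -2563*(-2 + 5) = -2563*3 = -7689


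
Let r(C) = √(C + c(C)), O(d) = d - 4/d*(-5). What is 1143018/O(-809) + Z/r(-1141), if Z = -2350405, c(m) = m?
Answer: -308233854/218167 + 2350405*I*√2282/2282 ≈ -1412.8 + 49202.0*I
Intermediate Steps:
O(d) = d + 20/d
r(C) = √2*√C (r(C) = √(C + C) = √(2*C) = √2*√C)
1143018/O(-809) + Z/r(-1141) = 1143018/(-809 + 20/(-809)) - 2350405*(-I*√2282/2282) = 1143018/(-809 + 20*(-1/809)) - 2350405*(-I*√2282/2282) = 1143018/(-809 - 20/809) - 2350405*(-I*√2282/2282) = 1143018/(-654501/809) - (-2350405)*I*√2282/2282 = 1143018*(-809/654501) + 2350405*I*√2282/2282 = -308233854/218167 + 2350405*I*√2282/2282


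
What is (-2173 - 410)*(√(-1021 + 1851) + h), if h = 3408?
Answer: -8802864 - 2583*√830 ≈ -8.8773e+6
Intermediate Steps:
(-2173 - 410)*(√(-1021 + 1851) + h) = (-2173 - 410)*(√(-1021 + 1851) + 3408) = -2583*(√830 + 3408) = -2583*(3408 + √830) = -8802864 - 2583*√830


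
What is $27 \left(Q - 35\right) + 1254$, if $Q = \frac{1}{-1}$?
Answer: $282$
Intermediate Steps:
$Q = -1$
$27 \left(Q - 35\right) + 1254 = 27 \left(-1 - 35\right) + 1254 = 27 \left(-36\right) + 1254 = -972 + 1254 = 282$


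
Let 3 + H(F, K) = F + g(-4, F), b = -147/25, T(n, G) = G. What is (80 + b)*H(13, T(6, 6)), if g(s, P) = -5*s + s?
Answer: 48178/25 ≈ 1927.1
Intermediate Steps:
b = -147/25 (b = -147*1/25 = -147/25 ≈ -5.8800)
g(s, P) = -4*s
H(F, K) = 13 + F (H(F, K) = -3 + (F - 4*(-4)) = -3 + (F + 16) = -3 + (16 + F) = 13 + F)
(80 + b)*H(13, T(6, 6)) = (80 - 147/25)*(13 + 13) = (1853/25)*26 = 48178/25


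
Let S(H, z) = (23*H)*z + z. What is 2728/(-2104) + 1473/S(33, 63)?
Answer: -5313227/4197480 ≈ -1.2658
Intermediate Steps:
S(H, z) = z + 23*H*z (S(H, z) = 23*H*z + z = z + 23*H*z)
2728/(-2104) + 1473/S(33, 63) = 2728/(-2104) + 1473/((63*(1 + 23*33))) = 2728*(-1/2104) + 1473/((63*(1 + 759))) = -341/263 + 1473/((63*760)) = -341/263 + 1473/47880 = -341/263 + 1473*(1/47880) = -341/263 + 491/15960 = -5313227/4197480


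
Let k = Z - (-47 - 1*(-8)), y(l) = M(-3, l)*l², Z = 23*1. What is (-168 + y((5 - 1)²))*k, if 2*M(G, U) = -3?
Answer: -34224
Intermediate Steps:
M(G, U) = -3/2 (M(G, U) = (½)*(-3) = -3/2)
Z = 23
y(l) = -3*l²/2
k = 62 (k = 23 - (-47 - 1*(-8)) = 23 - (-47 + 8) = 23 - 1*(-39) = 23 + 39 = 62)
(-168 + y((5 - 1)²))*k = (-168 - 3*(5 - 1)⁴/2)*62 = (-168 - 3*(4²)²/2)*62 = (-168 - 3/2*16²)*62 = (-168 - 3/2*256)*62 = (-168 - 384)*62 = -552*62 = -34224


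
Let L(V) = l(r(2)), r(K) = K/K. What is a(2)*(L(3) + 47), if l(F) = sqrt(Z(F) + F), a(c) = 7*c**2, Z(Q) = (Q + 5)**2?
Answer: 1316 + 28*sqrt(37) ≈ 1486.3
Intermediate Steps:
r(K) = 1
Z(Q) = (5 + Q)**2
l(F) = sqrt(F + (5 + F)**2) (l(F) = sqrt((5 + F)**2 + F) = sqrt(F + (5 + F)**2))
L(V) = sqrt(37) (L(V) = sqrt(1 + (5 + 1)**2) = sqrt(1 + 6**2) = sqrt(1 + 36) = sqrt(37))
a(2)*(L(3) + 47) = (7*2**2)*(sqrt(37) + 47) = (7*4)*(47 + sqrt(37)) = 28*(47 + sqrt(37)) = 1316 + 28*sqrt(37)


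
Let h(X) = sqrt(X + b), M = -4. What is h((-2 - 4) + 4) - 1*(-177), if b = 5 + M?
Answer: 177 + I ≈ 177.0 + 1.0*I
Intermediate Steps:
b = 1 (b = 5 - 4 = 1)
h(X) = sqrt(1 + X) (h(X) = sqrt(X + 1) = sqrt(1 + X))
h((-2 - 4) + 4) - 1*(-177) = sqrt(1 + ((-2 - 4) + 4)) - 1*(-177) = sqrt(1 + (-6 + 4)) + 177 = sqrt(1 - 2) + 177 = sqrt(-1) + 177 = I + 177 = 177 + I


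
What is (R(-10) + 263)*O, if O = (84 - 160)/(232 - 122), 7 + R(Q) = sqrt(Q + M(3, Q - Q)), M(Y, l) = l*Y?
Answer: -9728/55 - 38*I*sqrt(10)/55 ≈ -176.87 - 2.1848*I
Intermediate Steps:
M(Y, l) = Y*l
R(Q) = -7 + sqrt(Q) (R(Q) = -7 + sqrt(Q + 3*(Q - Q)) = -7 + sqrt(Q + 3*0) = -7 + sqrt(Q + 0) = -7 + sqrt(Q))
O = -38/55 (O = -76/110 = -76*1/110 = -38/55 ≈ -0.69091)
(R(-10) + 263)*O = ((-7 + sqrt(-10)) + 263)*(-38/55) = ((-7 + I*sqrt(10)) + 263)*(-38/55) = (256 + I*sqrt(10))*(-38/55) = -9728/55 - 38*I*sqrt(10)/55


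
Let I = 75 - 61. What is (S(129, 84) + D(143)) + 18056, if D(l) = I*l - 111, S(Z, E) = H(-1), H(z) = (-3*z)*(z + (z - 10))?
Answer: 19911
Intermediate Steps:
I = 14
H(z) = -3*z*(-10 + 2*z) (H(z) = (-3*z)*(z + (-10 + z)) = (-3*z)*(-10 + 2*z) = -3*z*(-10 + 2*z))
S(Z, E) = -36 (S(Z, E) = 6*(-1)*(5 - 1*(-1)) = 6*(-1)*(5 + 1) = 6*(-1)*6 = -36)
D(l) = -111 + 14*l (D(l) = 14*l - 111 = -111 + 14*l)
(S(129, 84) + D(143)) + 18056 = (-36 + (-111 + 14*143)) + 18056 = (-36 + (-111 + 2002)) + 18056 = (-36 + 1891) + 18056 = 1855 + 18056 = 19911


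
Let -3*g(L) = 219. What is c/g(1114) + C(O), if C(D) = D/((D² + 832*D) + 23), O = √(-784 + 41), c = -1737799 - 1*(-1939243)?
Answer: -1620492991165/587240324 - 45*I*√743/32177552 ≈ -2759.5 - 3.812e-5*I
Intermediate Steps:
g(L) = -73 (g(L) = -⅓*219 = -73)
c = 201444 (c = -1737799 + 1939243 = 201444)
O = I*√743 (O = √(-743) = I*√743 ≈ 27.258*I)
C(D) = D/(23 + D² + 832*D)
c/g(1114) + C(O) = 201444/(-73) + (I*√743)/(23 + (I*√743)² + 832*(I*√743)) = 201444*(-1/73) + (I*√743)/(23 - 743 + 832*I*√743) = -201444/73 + (I*√743)/(-720 + 832*I*√743) = -201444/73 + I*√743/(-720 + 832*I*√743)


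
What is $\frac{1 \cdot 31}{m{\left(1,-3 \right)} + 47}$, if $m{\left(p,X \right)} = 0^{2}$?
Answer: $\frac{31}{47} \approx 0.65957$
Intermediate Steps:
$m{\left(p,X \right)} = 0$
$\frac{1 \cdot 31}{m{\left(1,-3 \right)} + 47} = \frac{1 \cdot 31}{0 + 47} = \frac{31}{47}$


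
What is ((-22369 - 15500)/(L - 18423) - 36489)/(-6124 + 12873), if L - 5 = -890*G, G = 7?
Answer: -23060077/4265368 ≈ -5.4063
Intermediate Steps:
L = -6225 (L = 5 - 890*7 = 5 - 89*70 = 5 - 6230 = -6225)
((-22369 - 15500)/(L - 18423) - 36489)/(-6124 + 12873) = ((-22369 - 15500)/(-6225 - 18423) - 36489)/(-6124 + 12873) = (-37869/(-24648) - 36489)/6749 = (-37869*(-1/24648) - 36489)*(1/6749) = (971/632 - 36489)*(1/6749) = -23060077/632*1/6749 = -23060077/4265368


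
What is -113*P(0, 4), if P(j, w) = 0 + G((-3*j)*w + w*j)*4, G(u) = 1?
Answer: -452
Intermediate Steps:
P(j, w) = 4 (P(j, w) = 0 + 1*4 = 0 + 4 = 4)
-113*P(0, 4) = -113*4 = -452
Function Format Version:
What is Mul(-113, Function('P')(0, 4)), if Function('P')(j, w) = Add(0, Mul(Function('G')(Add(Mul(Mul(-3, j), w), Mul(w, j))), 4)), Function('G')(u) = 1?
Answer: -452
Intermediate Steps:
Function('P')(j, w) = 4 (Function('P')(j, w) = Add(0, Mul(1, 4)) = Add(0, 4) = 4)
Mul(-113, Function('P')(0, 4)) = Mul(-113, 4) = -452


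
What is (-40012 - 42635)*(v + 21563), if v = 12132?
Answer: -2784790665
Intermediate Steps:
(-40012 - 42635)*(v + 21563) = (-40012 - 42635)*(12132 + 21563) = -82647*33695 = -2784790665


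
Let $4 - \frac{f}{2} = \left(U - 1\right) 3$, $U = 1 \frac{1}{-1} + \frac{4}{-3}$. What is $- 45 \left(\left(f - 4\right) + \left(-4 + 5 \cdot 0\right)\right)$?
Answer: $-900$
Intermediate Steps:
$U = - \frac{7}{3}$ ($U = 1 \left(-1\right) + 4 \left(- \frac{1}{3}\right) = -1 - \frac{4}{3} = - \frac{7}{3} \approx -2.3333$)
$f = 28$ ($f = 8 - 2 \left(- \frac{7}{3} - 1\right) 3 = 8 - 2 \left(\left(- \frac{10}{3}\right) 3\right) = 8 - -20 = 8 + 20 = 28$)
$- 45 \left(\left(f - 4\right) + \left(-4 + 5 \cdot 0\right)\right) = - 45 \left(\left(28 - 4\right) + \left(-4 + 5 \cdot 0\right)\right) = - 45 \left(\left(28 - 4\right) + \left(-4 + 0\right)\right) = - 45 \left(24 - 4\right) = \left(-45\right) 20 = -900$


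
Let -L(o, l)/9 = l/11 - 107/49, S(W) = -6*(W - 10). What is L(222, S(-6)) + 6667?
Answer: 3561770/539 ≈ 6608.1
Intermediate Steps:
S(W) = 60 - 6*W (S(W) = -6*(-10 + W) = 60 - 6*W)
L(o, l) = 963/49 - 9*l/11 (L(o, l) = -9*(l/11 - 107/49) = -9*(-107/49 + l/11) = 963/49 - 9*l/11)
L(222, S(-6)) + 6667 = (963/49 - 9*(60 - 6*(-6))/11) + 6667 = (963/49 - 9*(60 + 36)/11) + 6667 = (963/49 - 9/11*96) + 6667 = (963/49 - 864/11) + 6667 = -31743/539 + 6667 = 3561770/539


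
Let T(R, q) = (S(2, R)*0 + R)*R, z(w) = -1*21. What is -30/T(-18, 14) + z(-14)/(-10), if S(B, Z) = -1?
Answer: 271/135 ≈ 2.0074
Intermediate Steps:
z(w) = -21
T(R, q) = R**2 (T(R, q) = (-1*0 + R)*R = (0 + R)*R = R*R = R**2)
-30/T(-18, 14) + z(-14)/(-10) = -30/((-18)**2) - 21/(-10) = -30/324 - 21*(-1/10) = -30*1/324 + 21/10 = -5/54 + 21/10 = 271/135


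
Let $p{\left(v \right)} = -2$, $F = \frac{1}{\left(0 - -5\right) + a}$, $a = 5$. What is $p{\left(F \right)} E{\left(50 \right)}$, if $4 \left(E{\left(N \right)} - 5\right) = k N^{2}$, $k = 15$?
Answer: $-18760$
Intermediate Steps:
$F = \frac{1}{10}$ ($F = \frac{1}{\left(0 - -5\right) + 5} = \frac{1}{\left(0 + 5\right) + 5} = \frac{1}{5 + 5} = \frac{1}{10} \approx 0.1$)
$E{\left(N \right)} = 5 + \frac{15 N^{2}}{4}$
$p{\left(F \right)} E{\left(50 \right)} = - 2 \left(5 + \frac{15 \cdot 50^{2}}{4}\right) = - 2 \left(5 + \frac{15}{4} \cdot 2500\right) = - 2 \left(5 + 9375\right) = \left(-2\right) 9380 = -18760$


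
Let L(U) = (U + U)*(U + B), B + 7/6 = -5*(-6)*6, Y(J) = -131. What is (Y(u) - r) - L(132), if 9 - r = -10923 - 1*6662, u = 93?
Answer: -99785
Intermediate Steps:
r = 17594 (r = 9 - (-10923 - 1*6662) = 9 - (-10923 - 6662) = 9 - 1*(-17585) = 9 + 17585 = 17594)
B = 1073/6 (B = -7/6 - 5*(-6)*6 = -7/6 + 30*6 = -7/6 + 180 = 1073/6 ≈ 178.83)
L(U) = 2*U*(1073/6 + U) (L(U) = (U + U)*(U + 1073/6) = (2*U)*(1073/6 + U) = 2*U*(1073/6 + U))
(Y(u) - r) - L(132) = (-131 - 1*17594) - 132*(1073 + 6*132)/3 = (-131 - 17594) - 132*(1073 + 792)/3 = -17725 - 132*1865/3 = -17725 - 1*82060 = -17725 - 82060 = -99785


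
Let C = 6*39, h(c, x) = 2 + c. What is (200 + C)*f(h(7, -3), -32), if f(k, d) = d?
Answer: -13888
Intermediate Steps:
C = 234
(200 + C)*f(h(7, -3), -32) = (200 + 234)*(-32) = 434*(-32) = -13888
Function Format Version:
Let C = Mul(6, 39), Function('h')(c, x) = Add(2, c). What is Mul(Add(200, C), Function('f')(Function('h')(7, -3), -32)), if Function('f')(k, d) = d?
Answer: -13888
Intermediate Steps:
C = 234
Mul(Add(200, C), Function('f')(Function('h')(7, -3), -32)) = Mul(Add(200, 234), -32) = Mul(434, -32) = -13888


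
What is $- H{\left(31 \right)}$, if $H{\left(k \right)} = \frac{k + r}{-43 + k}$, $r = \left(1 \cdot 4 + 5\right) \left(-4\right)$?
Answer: $- \frac{5}{12} \approx -0.41667$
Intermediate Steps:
$r = -36$ ($r = \left(4 + 5\right) \left(-4\right) = 9 \left(-4\right) = -36$)
$H{\left(k \right)} = \frac{-36 + k}{-43 + k}$ ($H{\left(k \right)} = \frac{k - 36}{-43 + k} = \frac{-36 + k}{-43 + k}$)
$- H{\left(31 \right)} = - \frac{-36 + 31}{-43 + 31} = - \frac{-5}{-12} = - \frac{\left(-1\right) \left(-5\right)}{12} = \left(-1\right) \frac{5}{12} = - \frac{5}{12}$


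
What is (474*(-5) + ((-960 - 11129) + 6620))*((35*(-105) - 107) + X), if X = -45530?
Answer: 386556768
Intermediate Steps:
(474*(-5) + ((-960 - 11129) + 6620))*((35*(-105) - 107) + X) = (474*(-5) + ((-960 - 11129) + 6620))*((35*(-105) - 107) - 45530) = (-2370 + (-12089 + 6620))*((-3675 - 107) - 45530) = (-2370 - 5469)*(-3782 - 45530) = -7839*(-49312) = 386556768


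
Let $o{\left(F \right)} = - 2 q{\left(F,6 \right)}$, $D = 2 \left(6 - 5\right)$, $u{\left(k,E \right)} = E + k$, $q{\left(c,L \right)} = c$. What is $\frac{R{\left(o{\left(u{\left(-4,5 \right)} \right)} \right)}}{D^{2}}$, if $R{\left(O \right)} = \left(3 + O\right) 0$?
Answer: $0$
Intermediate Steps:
$D = 2$ ($D = 2 \cdot 1 = 2$)
$o{\left(F \right)} = - 2 F$
$R{\left(O \right)} = 0$
$\frac{R{\left(o{\left(u{\left(-4,5 \right)} \right)} \right)}}{D^{2}} = \frac{0}{2^{2}} = \frac{0}{4} = 0 \cdot \frac{1}{4} = 0$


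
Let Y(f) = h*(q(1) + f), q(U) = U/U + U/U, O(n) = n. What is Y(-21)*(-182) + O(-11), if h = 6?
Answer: 20737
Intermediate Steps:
q(U) = 2 (q(U) = 1 + 1 = 2)
Y(f) = 12 + 6*f (Y(f) = 6*(2 + f) = 12 + 6*f)
Y(-21)*(-182) + O(-11) = (12 + 6*(-21))*(-182) - 11 = (12 - 126)*(-182) - 11 = -114*(-182) - 11 = 20748 - 11 = 20737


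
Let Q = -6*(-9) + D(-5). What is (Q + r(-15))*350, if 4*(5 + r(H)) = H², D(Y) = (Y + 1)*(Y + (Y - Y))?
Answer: 87675/2 ≈ 43838.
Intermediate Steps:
D(Y) = Y*(1 + Y) (D(Y) = (1 + Y)*(Y + 0) = (1 + Y)*Y = Y*(1 + Y))
r(H) = -5 + H²/4
Q = 74 (Q = -6*(-9) - 5*(1 - 5) = 54 - 5*(-4) = 54 + 20 = 74)
(Q + r(-15))*350 = (74 + (-5 + (¼)*(-15)²))*350 = (74 + (-5 + (¼)*225))*350 = (74 + (-5 + 225/4))*350 = (74 + 205/4)*350 = (501/4)*350 = 87675/2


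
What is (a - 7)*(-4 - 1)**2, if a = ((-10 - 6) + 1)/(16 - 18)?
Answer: 25/2 ≈ 12.500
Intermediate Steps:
a = 15/2 (a = (-16 + 1)/(-2) = -15*(-1/2) = 15/2 ≈ 7.5000)
(a - 7)*(-4 - 1)**2 = (15/2 - 7)*(-4 - 1)**2 = (1/2)*(-5)**2 = (1/2)*25 = 25/2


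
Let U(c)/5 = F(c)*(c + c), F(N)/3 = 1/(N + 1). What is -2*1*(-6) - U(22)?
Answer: -384/23 ≈ -16.696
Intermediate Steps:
F(N) = 3/(1 + N) (F(N) = 3/(N + 1) = 3/(1 + N))
U(c) = 30*c/(1 + c) (U(c) = 5*((3/(1 + c))*(c + c)) = 5*((3/(1 + c))*(2*c)) = 5*(6*c/(1 + c)) = 30*c/(1 + c))
-2*1*(-6) - U(22) = -2*1*(-6) - 30*22/(1 + 22) = -2*(-6) - 30*22/23 = 12 - 30*22/23 = 12 - 1*660/23 = 12 - 660/23 = -384/23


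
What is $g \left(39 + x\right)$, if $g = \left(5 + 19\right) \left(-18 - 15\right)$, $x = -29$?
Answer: $-7920$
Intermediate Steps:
$g = -792$ ($g = 24 \left(-33\right) = -792$)
$g \left(39 + x\right) = - 792 \left(39 - 29\right) = \left(-792\right) 10 = -7920$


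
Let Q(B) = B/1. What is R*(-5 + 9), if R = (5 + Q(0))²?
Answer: 100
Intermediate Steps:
Q(B) = B (Q(B) = B*1 = B)
R = 25 (R = (5 + 0)² = 5² = 25)
R*(-5 + 9) = 25*(-5 + 9) = 25*4 = 100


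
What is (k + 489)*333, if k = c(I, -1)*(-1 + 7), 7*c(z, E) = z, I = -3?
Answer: 1133865/7 ≈ 1.6198e+5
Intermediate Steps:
c(z, E) = z/7
k = -18/7 (k = ((⅐)*(-3))*(-1 + 7) = -3/7*6 = -18/7 ≈ -2.5714)
(k + 489)*333 = (-18/7 + 489)*333 = (3405/7)*333 = 1133865/7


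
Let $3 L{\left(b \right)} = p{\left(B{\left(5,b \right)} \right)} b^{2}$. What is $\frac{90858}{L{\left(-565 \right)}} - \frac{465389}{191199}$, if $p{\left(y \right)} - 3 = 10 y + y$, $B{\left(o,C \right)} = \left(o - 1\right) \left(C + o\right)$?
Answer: $- \frac{3660218543321651}{1503731632593675} \approx -2.4341$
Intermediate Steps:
$B{\left(o,C \right)} = \left(-1 + o\right) \left(C + o\right)$
$p{\left(y \right)} = 3 + 11 y$ ($p{\left(y \right)} = 3 + \left(10 y + y\right) = 3 + 11 y$)
$L{\left(b \right)} = \frac{b^{2} \left(223 + 44 b\right)}{3}$ ($L{\left(b \right)} = \frac{\left(3 + 11 \left(5^{2} - b - 5 + b 5\right)\right) b^{2}}{3} = \frac{\left(3 + 11 \left(25 - b - 5 + 5 b\right)\right) b^{2}}{3} = \frac{\left(3 + 11 \left(20 + 4 b\right)\right) b^{2}}{3} = \frac{\left(3 + \left(220 + 44 b\right)\right) b^{2}}{3} = \frac{\left(223 + 44 b\right) b^{2}}{3} = \frac{b^{2} \left(223 + 44 b\right)}{3}$)
$\frac{90858}{L{\left(-565 \right)}} - \frac{465389}{191199} = \frac{90858}{\frac{1}{3} \left(-565\right)^{2} \left(223 + 44 \left(-565\right)\right)} - \frac{465389}{191199} = \frac{90858}{\frac{1}{3} \cdot 319225 \left(223 - 24860\right)} - \frac{465389}{191199} = \frac{90858}{\frac{1}{3} \cdot 319225 \left(-24637\right)} - \frac{465389}{191199} = \frac{90858}{- \frac{7864746325}{3}} - \frac{465389}{191199} = 90858 \left(- \frac{3}{7864746325}\right) - \frac{465389}{191199} = - \frac{272574}{7864746325} - \frac{465389}{191199} = - \frac{3660218543321651}{1503731632593675}$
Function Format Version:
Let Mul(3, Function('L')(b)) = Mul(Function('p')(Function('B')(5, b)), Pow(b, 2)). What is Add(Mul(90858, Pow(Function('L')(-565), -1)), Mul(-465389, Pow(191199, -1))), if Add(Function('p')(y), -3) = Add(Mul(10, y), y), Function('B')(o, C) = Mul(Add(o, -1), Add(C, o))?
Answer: Rational(-3660218543321651, 1503731632593675) ≈ -2.4341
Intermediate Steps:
Function('B')(o, C) = Mul(Add(-1, o), Add(C, o))
Function('p')(y) = Add(3, Mul(11, y)) (Function('p')(y) = Add(3, Add(Mul(10, y), y)) = Add(3, Mul(11, y)))
Function('L')(b) = Mul(Rational(1, 3), Pow(b, 2), Add(223, Mul(44, b))) (Function('L')(b) = Mul(Rational(1, 3), Mul(Add(3, Mul(11, Add(Pow(5, 2), Mul(-1, b), Mul(-1, 5), Mul(b, 5)))), Pow(b, 2))) = Mul(Rational(1, 3), Mul(Add(3, Mul(11, Add(25, Mul(-1, b), -5, Mul(5, b)))), Pow(b, 2))) = Mul(Rational(1, 3), Mul(Add(3, Mul(11, Add(20, Mul(4, b)))), Pow(b, 2))) = Mul(Rational(1, 3), Mul(Add(3, Add(220, Mul(44, b))), Pow(b, 2))) = Mul(Rational(1, 3), Mul(Add(223, Mul(44, b)), Pow(b, 2))) = Mul(Rational(1, 3), Mul(Pow(b, 2), Add(223, Mul(44, b)))) = Mul(Rational(1, 3), Pow(b, 2), Add(223, Mul(44, b))))
Add(Mul(90858, Pow(Function('L')(-565), -1)), Mul(-465389, Pow(191199, -1))) = Add(Mul(90858, Pow(Mul(Rational(1, 3), Pow(-565, 2), Add(223, Mul(44, -565))), -1)), Mul(-465389, Pow(191199, -1))) = Add(Mul(90858, Pow(Mul(Rational(1, 3), 319225, Add(223, -24860)), -1)), Mul(-465389, Rational(1, 191199))) = Add(Mul(90858, Pow(Mul(Rational(1, 3), 319225, -24637), -1)), Rational(-465389, 191199)) = Add(Mul(90858, Pow(Rational(-7864746325, 3), -1)), Rational(-465389, 191199)) = Add(Mul(90858, Rational(-3, 7864746325)), Rational(-465389, 191199)) = Add(Rational(-272574, 7864746325), Rational(-465389, 191199)) = Rational(-3660218543321651, 1503731632593675)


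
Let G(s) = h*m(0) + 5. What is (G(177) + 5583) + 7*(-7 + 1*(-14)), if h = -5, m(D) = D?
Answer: 5441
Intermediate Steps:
G(s) = 5 (G(s) = -5*0 + 5 = 0 + 5 = 5)
(G(177) + 5583) + 7*(-7 + 1*(-14)) = (5 + 5583) + 7*(-7 + 1*(-14)) = 5588 + 7*(-7 - 14) = 5588 + 7*(-21) = 5588 - 147 = 5441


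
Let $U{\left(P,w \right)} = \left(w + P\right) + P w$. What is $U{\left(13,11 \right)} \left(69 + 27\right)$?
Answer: $16032$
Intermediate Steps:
$U{\left(P,w \right)} = P + w + P w$ ($U{\left(P,w \right)} = \left(P + w\right) + P w = P + w + P w$)
$U{\left(13,11 \right)} \left(69 + 27\right) = \left(13 + 11 + 13 \cdot 11\right) \left(69 + 27\right) = \left(13 + 11 + 143\right) 96 = 167 \cdot 96 = 16032$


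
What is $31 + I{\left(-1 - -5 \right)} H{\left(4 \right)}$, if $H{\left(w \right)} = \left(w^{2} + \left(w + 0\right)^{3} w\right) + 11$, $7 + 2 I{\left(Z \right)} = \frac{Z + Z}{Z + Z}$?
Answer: $-818$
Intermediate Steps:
$I{\left(Z \right)} = -3$ ($I{\left(Z \right)} = - \frac{7}{2} + \frac{\left(Z + Z\right) \frac{1}{Z + Z}}{2} = - \frac{7}{2} + \frac{2 Z \frac{1}{2 Z}}{2} = - \frac{7}{2} + \frac{1}{2} \cdot 1 = - \frac{7}{2} + \frac{1}{2} = -3$)
$H{\left(w \right)} = 11 + w^{2} + w^{4}$ ($H{\left(w \right)} = \left(w^{2} + w^{3} w\right) + 11 = \left(w^{2} + w^{4}\right) + 11 = 11 + w^{2} + w^{4}$)
$31 + I{\left(-1 - -5 \right)} H{\left(4 \right)} = 31 - 3 \left(11 + 4^{2} + 4^{4}\right) = 31 - 3 \left(11 + 16 + 256\right) = 31 - 849 = -818$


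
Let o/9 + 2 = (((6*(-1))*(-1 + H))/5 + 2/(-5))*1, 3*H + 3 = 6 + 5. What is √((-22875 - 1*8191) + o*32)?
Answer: I*√808330/5 ≈ 179.81*I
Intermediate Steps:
H = 8/3 (H = -1 + (6 + 5)/3 = -1 + (⅓)*11 = -1 + 11/3 = 8/3 ≈ 2.6667)
o = -198/5 (o = -18 + 9*((((6*(-1))*(-1 + 8/3))/5 + 2/(-5))*1) = -18 + 9*((-6*5/3*(⅕) + 2*(-⅕))*1) = -18 + 9*((-10*⅕ - ⅖)*1) = -18 + 9*((-2 - ⅖)*1) = -18 + 9*(-12/5*1) = -18 + 9*(-12/5) = -18 - 108/5 = -198/5 ≈ -39.600)
√((-22875 - 1*8191) + o*32) = √((-22875 - 1*8191) - 198/5*32) = √((-22875 - 8191) - 6336/5) = √(-31066 - 6336/5) = √(-161666/5) = I*√808330/5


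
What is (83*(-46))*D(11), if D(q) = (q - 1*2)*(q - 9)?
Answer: -68724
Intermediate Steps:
D(q) = (-9 + q)*(-2 + q) (D(q) = (q - 2)*(-9 + q) = (-2 + q)*(-9 + q) = (-9 + q)*(-2 + q))
(83*(-46))*D(11) = (83*(-46))*(18 + 11² - 11*11) = -3818*(18 + 121 - 121) = -3818*18 = -68724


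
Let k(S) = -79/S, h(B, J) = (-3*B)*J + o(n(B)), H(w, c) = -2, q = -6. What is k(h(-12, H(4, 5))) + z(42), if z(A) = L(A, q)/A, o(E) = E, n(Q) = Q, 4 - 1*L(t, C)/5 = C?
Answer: 179/84 ≈ 2.1310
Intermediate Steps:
L(t, C) = 20 - 5*C
h(B, J) = B - 3*B*J (h(B, J) = (-3*B)*J + B = -3*B*J + B = B - 3*B*J)
z(A) = 50/A (z(A) = (20 - 5*(-6))/A = (20 + 30)/A = 50/A)
k(h(-12, H(4, 5))) + z(42) = -79*(-1/(12*(1 - 3*(-2)))) + 50/42 = -79*(-1/(12*(1 + 6))) + 50*(1/42) = -79/((-12*7)) + 25/21 = -79/(-84) + 25/21 = -79*(-1/84) + 25/21 = 79/84 + 25/21 = 179/84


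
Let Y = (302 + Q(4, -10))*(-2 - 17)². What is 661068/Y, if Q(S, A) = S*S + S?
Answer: 330534/58121 ≈ 5.6870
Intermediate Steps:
Q(S, A) = S + S² (Q(S, A) = S² + S = S + S²)
Y = 116242 (Y = (302 + 4*(1 + 4))*(-2 - 17)² = (302 + 4*5)*(-19)² = (302 + 20)*361 = 322*361 = 116242)
661068/Y = 661068/116242 = 661068*(1/116242) = 330534/58121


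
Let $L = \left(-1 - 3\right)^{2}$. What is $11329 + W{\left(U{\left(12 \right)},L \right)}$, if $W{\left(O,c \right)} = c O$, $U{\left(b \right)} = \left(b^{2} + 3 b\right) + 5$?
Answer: $14289$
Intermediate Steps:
$U{\left(b \right)} = 5 + b^{2} + 3 b$
$L = 16$ ($L = \left(-4\right)^{2} = 16$)
$W{\left(O,c \right)} = O c$
$11329 + W{\left(U{\left(12 \right)},L \right)} = 11329 + \left(5 + 12^{2} + 3 \cdot 12\right) 16 = 11329 + \left(5 + 144 + 36\right) 16 = 11329 + 185 \cdot 16 = 11329 + 2960 = 14289$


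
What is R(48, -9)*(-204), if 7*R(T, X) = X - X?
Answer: 0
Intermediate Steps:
R(T, X) = 0 (R(T, X) = (X - X)/7 = (⅐)*0 = 0)
R(48, -9)*(-204) = 0*(-204) = 0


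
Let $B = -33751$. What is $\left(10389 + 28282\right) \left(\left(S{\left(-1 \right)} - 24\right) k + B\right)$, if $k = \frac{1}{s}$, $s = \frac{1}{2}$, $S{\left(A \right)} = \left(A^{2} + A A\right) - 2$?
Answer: $-1307041129$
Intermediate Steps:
$S{\left(A \right)} = -2 + 2 A^{2}$ ($S{\left(A \right)} = \left(A^{2} + A^{2}\right) - 2 = 2 A^{2} - 2 = -2 + 2 A^{2}$)
$s = \frac{1}{2} \approx 0.5$
$k = 2$ ($k = \frac{1}{\frac{1}{2}} = 2$)
$\left(10389 + 28282\right) \left(\left(S{\left(-1 \right)} - 24\right) k + B\right) = \left(10389 + 28282\right) \left(\left(\left(-2 + 2 \left(-1\right)^{2}\right) - 24\right) 2 - 33751\right) = 38671 \left(\left(\left(-2 + 2 \cdot 1\right) - 24\right) 2 - 33751\right) = 38671 \left(\left(\left(-2 + 2\right) - 24\right) 2 - 33751\right) = 38671 \left(\left(0 - 24\right) 2 - 33751\right) = 38671 \left(\left(-24\right) 2 - 33751\right) = 38671 \left(-48 - 33751\right) = 38671 \left(-33799\right) = -1307041129$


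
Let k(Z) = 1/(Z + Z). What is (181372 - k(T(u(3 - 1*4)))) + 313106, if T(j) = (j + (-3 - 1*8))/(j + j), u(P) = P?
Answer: 5933735/12 ≈ 4.9448e+5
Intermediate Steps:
T(j) = (-11 + j)/(2*j) (T(j) = (j + (-3 - 8))/((2*j)) = (j - 11)*(1/(2*j)) = (-11 + j)*(1/(2*j)) = (-11 + j)/(2*j))
k(Z) = 1/(2*Z)
(181372 - k(T(u(3 - 1*4)))) + 313106 = (181372 - 1/(2*((-11 + (3 - 1*4))/(2*(3 - 1*4))))) + 313106 = (181372 - 1/(2*((-11 + (3 - 4))/(2*(3 - 4))))) + 313106 = (181372 - 1/(2*((½)*(-11 - 1)/(-1)))) + 313106 = (181372 - 1/(2*((½)*(-1)*(-12)))) + 313106 = (181372 - 1/(2*6)) + 313106 = (181372 - 1*1/12) + 313106 = (181372 - 1/12) + 313106 = 2176463/12 + 313106 = 5933735/12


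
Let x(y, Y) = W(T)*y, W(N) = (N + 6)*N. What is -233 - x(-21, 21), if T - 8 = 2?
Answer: 3127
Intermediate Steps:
T = 10 (T = 8 + 2 = 10)
W(N) = N*(6 + N) (W(N) = (6 + N)*N = N*(6 + N))
x(y, Y) = 160*y (x(y, Y) = (10*(6 + 10))*y = (10*16)*y = 160*y)
-233 - x(-21, 21) = -233 - 160*(-21) = -233 - 1*(-3360) = -233 + 3360 = 3127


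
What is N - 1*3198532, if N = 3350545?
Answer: 152013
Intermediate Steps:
N - 1*3198532 = 3350545 - 1*3198532 = 3350545 - 3198532 = 152013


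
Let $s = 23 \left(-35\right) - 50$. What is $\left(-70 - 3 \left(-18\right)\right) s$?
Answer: $13680$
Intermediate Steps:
$s = -855$ ($s = -805 - 50 = -855$)
$\left(-70 - 3 \left(-18\right)\right) s = \left(-70 - 3 \left(-18\right)\right) \left(-855\right) = \left(-70 - -54\right) \left(-855\right) = \left(-70 + 54\right) \left(-855\right) = \left(-16\right) \left(-855\right) = 13680$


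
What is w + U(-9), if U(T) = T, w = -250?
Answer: -259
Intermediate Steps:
w + U(-9) = -250 - 9 = -259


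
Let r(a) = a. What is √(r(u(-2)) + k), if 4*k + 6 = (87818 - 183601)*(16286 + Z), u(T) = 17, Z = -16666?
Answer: 3*√4044178/2 ≈ 3016.5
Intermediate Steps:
k = 18198767/2 (k = -3/2 + ((87818 - 183601)*(16286 - 16666))/4 = -3/2 + (-95783*(-380))/4 = -3/2 + (¼)*36397540 = -3/2 + 9099385 = 18198767/2 ≈ 9.0994e+6)
√(r(u(-2)) + k) = √(17 + 18198767/2) = √(18198801/2) = 3*√4044178/2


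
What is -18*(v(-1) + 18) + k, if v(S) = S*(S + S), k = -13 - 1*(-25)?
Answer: -348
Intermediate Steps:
k = 12 (k = -13 + 25 = 12)
v(S) = 2*S**2 (v(S) = S*(2*S) = 2*S**2)
-18*(v(-1) + 18) + k = -18*(2*(-1)**2 + 18) + 12 = -18*(2*1 + 18) + 12 = -18*(2 + 18) + 12 = -18*20 + 12 = -360 + 12 = -348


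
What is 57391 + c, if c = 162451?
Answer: 219842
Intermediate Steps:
57391 + c = 57391 + 162451 = 219842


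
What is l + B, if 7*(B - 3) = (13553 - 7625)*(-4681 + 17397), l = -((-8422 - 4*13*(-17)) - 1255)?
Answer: 75442020/7 ≈ 1.0777e+7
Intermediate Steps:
l = 8793 (l = -((-8422 - 52*(-17)) - 1255) = -((-8422 + 884) - 1255) = -(-7538 - 1255) = -1*(-8793) = 8793)
B = 75380469/7 (B = 3 + ((13553 - 7625)*(-4681 + 17397))/7 = 3 + (5928*12716)/7 = 3 + (1/7)*75380448 = 3 + 75380448/7 = 75380469/7 ≈ 1.0769e+7)
l + B = 8793 + 75380469/7 = 75442020/7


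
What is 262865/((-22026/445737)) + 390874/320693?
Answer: -12525053117055747/2354528006 ≈ -5.3196e+6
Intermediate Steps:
262865/((-22026/445737)) + 390874/320693 = 262865/((-22026*1/445737)) + 390874*(1/320693) = 262865/(-7342/148579) + 390874/320693 = 262865*(-148579/7342) + 390874/320693 = -39056218835/7342 + 390874/320693 = -12525053117055747/2354528006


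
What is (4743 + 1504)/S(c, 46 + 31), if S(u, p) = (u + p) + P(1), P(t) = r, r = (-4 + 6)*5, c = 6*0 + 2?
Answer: 6247/89 ≈ 70.191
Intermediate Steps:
c = 2 (c = 0 + 2 = 2)
r = 10 (r = 2*5 = 10)
P(t) = 10
S(u, p) = 10 + p + u (S(u, p) = (u + p) + 10 = (p + u) + 10 = 10 + p + u)
(4743 + 1504)/S(c, 46 + 31) = (4743 + 1504)/(10 + (46 + 31) + 2) = 6247/(10 + 77 + 2) = 6247/89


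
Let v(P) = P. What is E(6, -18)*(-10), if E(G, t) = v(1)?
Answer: -10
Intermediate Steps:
E(G, t) = 1
E(6, -18)*(-10) = 1*(-10) = -10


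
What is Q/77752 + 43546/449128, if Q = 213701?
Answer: 12420611415/4365075032 ≈ 2.8455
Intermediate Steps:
Q/77752 + 43546/449128 = 213701/77752 + 43546/449128 = 213701*(1/77752) + 43546*(1/449128) = 213701/77752 + 21773/224564 = 12420611415/4365075032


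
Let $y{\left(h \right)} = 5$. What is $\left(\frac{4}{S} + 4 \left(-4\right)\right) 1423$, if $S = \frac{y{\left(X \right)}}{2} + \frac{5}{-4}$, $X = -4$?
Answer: $- \frac{91072}{5} \approx -18214.0$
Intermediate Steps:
$S = \frac{5}{4}$ ($S = \frac{5}{2} + \frac{5}{-4} = 5 \cdot \frac{1}{2} + 5 \left(- \frac{1}{4}\right) = \frac{5}{2} - \frac{5}{4} = \frac{5}{4} \approx 1.25$)
$\left(\frac{4}{S} + 4 \left(-4\right)\right) 1423 = \left(\frac{4}{\frac{5}{4}} + 4 \left(-4\right)\right) 1423 = \left(4 \cdot \frac{4}{5} - 16\right) 1423 = \left(\frac{16}{5} - 16\right) 1423 = \left(- \frac{64}{5}\right) 1423 = - \frac{91072}{5}$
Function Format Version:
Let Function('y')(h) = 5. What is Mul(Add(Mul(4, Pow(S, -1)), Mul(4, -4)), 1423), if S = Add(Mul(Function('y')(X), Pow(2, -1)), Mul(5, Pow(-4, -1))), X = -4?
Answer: Rational(-91072, 5) ≈ -18214.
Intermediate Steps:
S = Rational(5, 4) (S = Add(Mul(5, Pow(2, -1)), Mul(5, Pow(-4, -1))) = Add(Mul(5, Rational(1, 2)), Mul(5, Rational(-1, 4))) = Add(Rational(5, 2), Rational(-5, 4)) = Rational(5, 4) ≈ 1.2500)
Mul(Add(Mul(4, Pow(S, -1)), Mul(4, -4)), 1423) = Mul(Add(Mul(4, Pow(Rational(5, 4), -1)), Mul(4, -4)), 1423) = Mul(Add(Mul(4, Rational(4, 5)), -16), 1423) = Mul(Add(Rational(16, 5), -16), 1423) = Mul(Rational(-64, 5), 1423) = Rational(-91072, 5)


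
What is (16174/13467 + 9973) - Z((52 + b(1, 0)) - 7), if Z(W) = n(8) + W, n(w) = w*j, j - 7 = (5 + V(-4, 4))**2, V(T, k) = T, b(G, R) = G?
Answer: 132841195/13467 ≈ 9864.2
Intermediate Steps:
j = 8 (j = 7 + (5 - 4)**2 = 7 + 1**2 = 7 + 1 = 8)
n(w) = 8*w (n(w) = w*8 = 8*w)
Z(W) = 64 + W (Z(W) = 8*8 + W = 64 + W)
(16174/13467 + 9973) - Z((52 + b(1, 0)) - 7) = (16174/13467 + 9973) - (64 + ((52 + 1) - 7)) = (16174*(1/13467) + 9973) - (64 + (53 - 7)) = (16174/13467 + 9973) - (64 + 46) = 134322565/13467 - 1*110 = 134322565/13467 - 110 = 132841195/13467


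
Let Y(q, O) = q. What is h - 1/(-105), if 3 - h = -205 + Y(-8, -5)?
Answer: 22681/105 ≈ 216.01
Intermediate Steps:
h = 216 (h = 3 - (-205 - 8) = 3 - 1*(-213) = 3 + 213 = 216)
h - 1/(-105) = 216 - 1/(-105) = 216 - 1*(-1/105) = 216 + 1/105 = 22681/105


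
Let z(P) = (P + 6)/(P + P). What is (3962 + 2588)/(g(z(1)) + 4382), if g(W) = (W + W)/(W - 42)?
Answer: 1441/964 ≈ 1.4948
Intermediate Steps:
z(P) = (6 + P)/(2*P) (z(P) = (6 + P)/((2*P)) = (6 + P)*(1/(2*P)) = (6 + P)/(2*P))
g(W) = 2*W/(-42 + W) (g(W) = (2*W)/(-42 + W) = 2*W/(-42 + W))
(3962 + 2588)/(g(z(1)) + 4382) = (3962 + 2588)/(2*((1/2)*(6 + 1)/1)/(-42 + (1/2)*(6 + 1)/1) + 4382) = 6550/(2*((1/2)*1*7)/(-42 + (1/2)*1*7) + 4382) = 6550/(2*(7/2)/(-42 + 7/2) + 4382) = 6550/(2*(7/2)/(-77/2) + 4382) = 6550/(2*(7/2)*(-2/77) + 4382) = 6550/(-2/11 + 4382) = 6550/(48200/11) = 6550*(11/48200) = 1441/964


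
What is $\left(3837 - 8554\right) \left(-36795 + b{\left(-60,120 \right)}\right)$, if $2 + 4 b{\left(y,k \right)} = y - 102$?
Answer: $173755412$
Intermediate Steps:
$b{\left(y,k \right)} = -26 + \frac{y}{4}$ ($b{\left(y,k \right)} = - \frac{1}{2} + \frac{y - 102}{4} = - \frac{1}{2} + \frac{-102 + y}{4} = - \frac{1}{2} + \left(- \frac{51}{2} + \frac{y}{4}\right) = -26 + \frac{y}{4}$)
$\left(3837 - 8554\right) \left(-36795 + b{\left(-60,120 \right)}\right) = \left(3837 - 8554\right) \left(-36795 + \left(-26 + \frac{1}{4} \left(-60\right)\right)\right) = - 4717 \left(-36795 - 41\right) = \left(-4717\right) \left(-36836\right) = 173755412$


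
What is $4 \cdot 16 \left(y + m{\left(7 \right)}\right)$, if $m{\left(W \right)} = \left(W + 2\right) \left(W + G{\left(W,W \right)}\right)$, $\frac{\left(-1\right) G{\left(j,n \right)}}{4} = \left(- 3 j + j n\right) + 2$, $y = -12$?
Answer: $-65856$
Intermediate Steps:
$G{\left(j,n \right)} = -8 + 12 j - 4 j n$ ($G{\left(j,n \right)} = - 4 \left(\left(- 3 j + j n\right) + 2\right) = - 4 \left(2 - 3 j + j n\right) = -8 + 12 j - 4 j n$)
$m{\left(W \right)} = \left(2 + W\right) \left(-8 - 4 W^{2} + 13 W\right)$ ($m{\left(W \right)} = \left(W + 2\right) \left(W - \left(8 - 12 W + 4 W W\right)\right) = \left(2 + W\right) \left(W - \left(8 - 12 W + 4 W^{2}\right)\right) = \left(2 + W\right) \left(-8 - 4 W^{2} + 13 W\right)$)
$4 \cdot 16 \left(y + m{\left(7 \right)}\right) = 4 \cdot 16 \left(-12 + \left(-16 - 4 \cdot 7^{3} + 5 \cdot 7^{2} + 18 \cdot 7\right)\right) = 64 \left(-12 + \left(-16 - 1372 + 5 \cdot 49 + 126\right)\right) = 64 \left(-12 + \left(-16 - 1372 + 245 + 126\right)\right) = 64 \left(-12 - 1017\right) = 64 \left(-1029\right) = -65856$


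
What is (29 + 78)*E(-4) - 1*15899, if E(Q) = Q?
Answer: -16327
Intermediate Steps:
(29 + 78)*E(-4) - 1*15899 = (29 + 78)*(-4) - 1*15899 = 107*(-4) - 15899 = -428 - 15899 = -16327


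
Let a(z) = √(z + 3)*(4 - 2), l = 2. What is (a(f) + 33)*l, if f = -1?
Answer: 66 + 4*√2 ≈ 71.657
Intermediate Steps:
a(z) = 2*√(3 + z) (a(z) = √(3 + z)*2 = 2*√(3 + z))
(a(f) + 33)*l = (2*√(3 - 1) + 33)*2 = (2*√2 + 33)*2 = (33 + 2*√2)*2 = 66 + 4*√2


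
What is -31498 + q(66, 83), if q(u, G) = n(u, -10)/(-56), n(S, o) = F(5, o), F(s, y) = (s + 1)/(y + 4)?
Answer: -1763887/56 ≈ -31498.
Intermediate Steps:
F(s, y) = (1 + s)/(4 + y)
n(S, o) = 6/(4 + o) (n(S, o) = (1 + 5)/(4 + o) = 6/(4 + o))
q(u, G) = 1/56 (q(u, G) = (6/(4 - 10))/(-56) = (6/(-6))*(-1/56) = (6*(-1/6))*(-1/56) = -1*(-1/56) = 1/56)
-31498 + q(66, 83) = -31498 + 1/56 = -1763887/56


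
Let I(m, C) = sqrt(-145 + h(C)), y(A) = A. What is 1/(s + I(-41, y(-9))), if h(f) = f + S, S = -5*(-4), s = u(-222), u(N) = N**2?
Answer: 24642/1214456395 - I*sqrt(134)/2428912790 ≈ 2.0291e-5 - 4.7659e-9*I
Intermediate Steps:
s = 49284 (s = (-222)**2 = 49284)
S = 20
h(f) = 20 + f (h(f) = f + 20 = 20 + f)
I(m, C) = sqrt(-125 + C) (I(m, C) = sqrt(-145 + (20 + C)) = sqrt(-125 + C))
1/(s + I(-41, y(-9))) = 1/(49284 + sqrt(-125 - 9)) = 1/(49284 + sqrt(-134)) = 1/(49284 + I*sqrt(134))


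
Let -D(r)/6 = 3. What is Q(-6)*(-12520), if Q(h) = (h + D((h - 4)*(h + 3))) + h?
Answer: 375600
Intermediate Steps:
D(r) = -18 (D(r) = -6*3 = -18)
Q(h) = -18 + 2*h (Q(h) = (h - 18) + h = (-18 + h) + h = -18 + 2*h)
Q(-6)*(-12520) = (-18 + 2*(-6))*(-12520) = (-18 - 12)*(-12520) = -30*(-12520) = 375600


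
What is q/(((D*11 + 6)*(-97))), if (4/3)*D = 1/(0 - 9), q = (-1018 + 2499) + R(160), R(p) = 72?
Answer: -18636/5917 ≈ -3.1496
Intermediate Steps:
q = 1553 (q = (-1018 + 2499) + 72 = 1481 + 72 = 1553)
D = -1/12 (D = 3/(4*(0 - 9)) = (3/4)/(-9) = (3/4)*(-1/9) = -1/12 ≈ -0.083333)
q/(((D*11 + 6)*(-97))) = 1553/(((-1/12*11 + 6)*(-97))) = 1553/(((-11/12 + 6)*(-97))) = 1553/(((61/12)*(-97))) = 1553/(-5917/12) = 1553*(-12/5917) = -18636/5917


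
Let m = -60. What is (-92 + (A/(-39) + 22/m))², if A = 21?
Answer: 1312830289/152100 ≈ 8631.4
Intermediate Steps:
(-92 + (A/(-39) + 22/m))² = (-92 + (21/(-39) + 22/(-60)))² = (-92 + (21*(-1/39) + 22*(-1/60)))² = (-92 + (-7/13 - 11/30))² = (-92 - 353/390)² = (-36233/390)² = 1312830289/152100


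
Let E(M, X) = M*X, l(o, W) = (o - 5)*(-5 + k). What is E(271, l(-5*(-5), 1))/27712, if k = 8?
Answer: 4065/6928 ≈ 0.58675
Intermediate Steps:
l(o, W) = -15 + 3*o (l(o, W) = (o - 5)*(-5 + 8) = (-5 + o)*3 = -15 + 3*o)
E(271, l(-5*(-5), 1))/27712 = (271*(-15 + 3*(-5*(-5))))/27712 = (271*(-15 + 3*25))*(1/27712) = (271*(-15 + 75))*(1/27712) = (271*60)*(1/27712) = 16260*(1/27712) = 4065/6928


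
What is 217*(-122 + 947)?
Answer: 179025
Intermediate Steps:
217*(-122 + 947) = 217*825 = 179025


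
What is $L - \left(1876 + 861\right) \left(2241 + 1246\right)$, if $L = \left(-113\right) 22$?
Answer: $-9546405$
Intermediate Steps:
$L = -2486$
$L - \left(1876 + 861\right) \left(2241 + 1246\right) = -2486 - \left(1876 + 861\right) \left(2241 + 1246\right) = -2486 - 2737 \cdot 3487 = -2486 - 9543919 = -9546405$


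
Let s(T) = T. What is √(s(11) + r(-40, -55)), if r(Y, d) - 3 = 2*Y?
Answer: I*√66 ≈ 8.124*I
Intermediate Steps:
r(Y, d) = 3 + 2*Y
√(s(11) + r(-40, -55)) = √(11 + (3 + 2*(-40))) = √(11 + (3 - 80)) = √(11 - 77) = √(-66) = I*√66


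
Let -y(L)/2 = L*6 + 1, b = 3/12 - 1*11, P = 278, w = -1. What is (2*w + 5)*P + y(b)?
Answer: 961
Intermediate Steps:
b = -43/4 (b = 3*(1/12) - 11 = ¼ - 11 = -43/4 ≈ -10.750)
y(L) = -2 - 12*L (y(L) = -2*(L*6 + 1) = -2*(6*L + 1) = -2*(1 + 6*L) = -2 - 12*L)
(2*w + 5)*P + y(b) = (2*(-1) + 5)*278 + (-2 - 12*(-43/4)) = (-2 + 5)*278 + (-2 + 129) = 3*278 + 127 = 834 + 127 = 961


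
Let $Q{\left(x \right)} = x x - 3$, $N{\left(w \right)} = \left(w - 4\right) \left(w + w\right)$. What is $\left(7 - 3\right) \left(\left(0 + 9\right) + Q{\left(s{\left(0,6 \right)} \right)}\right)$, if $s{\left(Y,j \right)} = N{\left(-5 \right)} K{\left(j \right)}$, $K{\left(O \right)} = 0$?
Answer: $24$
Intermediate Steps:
$N{\left(w \right)} = 2 w \left(-4 + w\right)$ ($N{\left(w \right)} = \left(-4 + w\right) 2 w = 2 w \left(-4 + w\right)$)
$s{\left(Y,j \right)} = 0$ ($s{\left(Y,j \right)} = 2 \left(-5\right) \left(-4 - 5\right) 0 = 2 \left(-5\right) \left(-9\right) 0 = 90 \cdot 0 = 0$)
$Q{\left(x \right)} = -3 + x^{2}$ ($Q{\left(x \right)} = x^{2} - 3 = -3 + x^{2}$)
$\left(7 - 3\right) \left(\left(0 + 9\right) + Q{\left(s{\left(0,6 \right)} \right)}\right) = \left(7 - 3\right) \left(\left(0 + 9\right) - \left(3 - 0^{2}\right)\right) = 4 \left(9 + \left(-3 + 0\right)\right) = 4 \left(9 - 3\right) = 4 \cdot 6 = 24$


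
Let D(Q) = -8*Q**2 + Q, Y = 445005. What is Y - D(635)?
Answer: 3670170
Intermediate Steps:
D(Q) = Q - 8*Q**2
Y - D(635) = 445005 - 635*(1 - 8*635) = 445005 - 635*(1 - 5080) = 445005 - 635*(-5079) = 445005 - 1*(-3225165) = 445005 + 3225165 = 3670170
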